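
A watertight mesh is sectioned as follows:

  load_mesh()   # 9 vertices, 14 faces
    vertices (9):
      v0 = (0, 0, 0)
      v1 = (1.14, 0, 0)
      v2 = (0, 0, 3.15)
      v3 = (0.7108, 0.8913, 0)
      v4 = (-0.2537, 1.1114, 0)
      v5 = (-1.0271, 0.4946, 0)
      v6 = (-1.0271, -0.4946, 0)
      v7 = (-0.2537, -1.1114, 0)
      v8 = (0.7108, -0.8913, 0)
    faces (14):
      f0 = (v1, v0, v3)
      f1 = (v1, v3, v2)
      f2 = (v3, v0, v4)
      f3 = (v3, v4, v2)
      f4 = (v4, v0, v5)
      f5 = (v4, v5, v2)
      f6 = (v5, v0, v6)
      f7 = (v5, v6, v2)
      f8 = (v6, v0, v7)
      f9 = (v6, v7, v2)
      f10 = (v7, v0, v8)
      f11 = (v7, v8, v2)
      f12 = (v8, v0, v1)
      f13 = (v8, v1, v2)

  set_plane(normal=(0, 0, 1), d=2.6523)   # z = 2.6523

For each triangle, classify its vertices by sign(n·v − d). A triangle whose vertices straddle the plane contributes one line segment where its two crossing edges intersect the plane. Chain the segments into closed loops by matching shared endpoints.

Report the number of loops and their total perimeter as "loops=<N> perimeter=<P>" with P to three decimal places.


loops=1 perimeter=1.094

Straddling triangles (7 of 14):
  (v1,v3,v2) [--+] → (0.112306, 0.140825, 2.6523)–(0.18012, 0, 2.6523)  len=0.1563
  (v3,v4,v2) [--+] → (-0.0400846, 0.175601, 2.6523)–(0.112306, 0.140825, 2.6523)  len=0.1563
  (v4,v5,v2) [--+] → (-0.162282, 0.0781468, 2.6523)–(-0.0400846, 0.175601, 2.6523)  len=0.1563
  (v5,v6,v2) [--+] → (-0.162282, -0.0781468, 2.6523)–(-0.162282, 0.0781468, 2.6523)  len=0.1563
  (v6,v7,v2) [--+] → (-0.0400846, -0.175601, 2.6523)–(-0.162282, -0.0781468, 2.6523)  len=0.1563
  (v7,v8,v2) [--+] → (0.112306, -0.140825, 2.6523)–(-0.0400846, -0.175601, 2.6523)  len=0.1563
  (v8,v1,v2) [--+] → (0.18012, 0, 2.6523)–(0.112306, -0.140825, 2.6523)  len=0.1563

Chained into 1 loop(s):
  loop 1: 7 segments, perimeter = 1.0941
Total perimeter = 1.094


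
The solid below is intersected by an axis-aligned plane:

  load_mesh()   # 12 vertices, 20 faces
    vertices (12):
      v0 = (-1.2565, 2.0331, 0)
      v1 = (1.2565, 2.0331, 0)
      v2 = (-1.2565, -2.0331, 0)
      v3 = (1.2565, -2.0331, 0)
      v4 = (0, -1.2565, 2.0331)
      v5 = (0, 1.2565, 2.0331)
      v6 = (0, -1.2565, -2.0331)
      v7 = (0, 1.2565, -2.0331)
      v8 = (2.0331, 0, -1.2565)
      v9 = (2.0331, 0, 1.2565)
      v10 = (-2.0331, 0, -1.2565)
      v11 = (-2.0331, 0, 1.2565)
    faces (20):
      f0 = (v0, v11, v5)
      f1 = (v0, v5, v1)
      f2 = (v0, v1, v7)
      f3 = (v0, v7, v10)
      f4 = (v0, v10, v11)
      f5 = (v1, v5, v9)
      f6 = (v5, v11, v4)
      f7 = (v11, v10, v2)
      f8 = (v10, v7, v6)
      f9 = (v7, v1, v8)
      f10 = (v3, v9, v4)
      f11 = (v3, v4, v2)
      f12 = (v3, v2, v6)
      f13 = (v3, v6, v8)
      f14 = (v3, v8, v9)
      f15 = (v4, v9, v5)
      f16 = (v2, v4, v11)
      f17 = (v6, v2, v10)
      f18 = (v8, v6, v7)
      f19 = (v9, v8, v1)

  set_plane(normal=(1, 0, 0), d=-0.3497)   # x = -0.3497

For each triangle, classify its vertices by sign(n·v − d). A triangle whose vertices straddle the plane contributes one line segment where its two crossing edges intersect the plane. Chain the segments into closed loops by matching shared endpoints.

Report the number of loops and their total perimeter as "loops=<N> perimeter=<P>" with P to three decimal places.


loops=1 perimeter=12.889

Straddling triangles (10 of 20):
  (v0,v11,v5) [--+] → (-0.3497, 1.04038, 1.89952)–(-0.3497, 1.47264, 1.46726)  len=0.6113
  (v0,v5,v1) [-++] → (-0.3497, 1.47264, 1.46726)–(-0.3497, 2.0331, 0)  len=1.5707
  (v0,v1,v7) [-++] → (-0.3497, 2.0331, 0)–(-0.3497, 1.47264, -1.46726)  len=1.5707
  (v0,v7,v10) [-+-] → (-0.3497, 1.47264, -1.46726)–(-0.3497, 1.04038, -1.89952)  len=0.6113
  (v5,v11,v4) [+-+] → (-0.3497, 1.04038, 1.89952)–(-0.3497, -1.04038, 1.89952)  len=2.0808
  (v10,v7,v6) [-++] → (-0.3497, 1.04038, -1.89952)–(-0.3497, -1.04038, -1.89952)  len=2.0808
  (v3,v4,v2) [++-] → (-0.3497, -1.47264, 1.46726)–(-0.3497, -2.0331, 0)  len=1.5707
  (v3,v2,v6) [+-+] → (-0.3497, -2.0331, 0)–(-0.3497, -1.47264, -1.46726)  len=1.5707
  (v2,v4,v11) [-+-] → (-0.3497, -1.47264, 1.46726)–(-0.3497, -1.04038, 1.89952)  len=0.6113
  (v6,v2,v10) [+--] → (-0.3497, -1.47264, -1.46726)–(-0.3497, -1.04038, -1.89952)  len=0.6113

Chained into 1 loop(s):
  loop 1: 10 segments, perimeter = 12.8894
Total perimeter = 12.889


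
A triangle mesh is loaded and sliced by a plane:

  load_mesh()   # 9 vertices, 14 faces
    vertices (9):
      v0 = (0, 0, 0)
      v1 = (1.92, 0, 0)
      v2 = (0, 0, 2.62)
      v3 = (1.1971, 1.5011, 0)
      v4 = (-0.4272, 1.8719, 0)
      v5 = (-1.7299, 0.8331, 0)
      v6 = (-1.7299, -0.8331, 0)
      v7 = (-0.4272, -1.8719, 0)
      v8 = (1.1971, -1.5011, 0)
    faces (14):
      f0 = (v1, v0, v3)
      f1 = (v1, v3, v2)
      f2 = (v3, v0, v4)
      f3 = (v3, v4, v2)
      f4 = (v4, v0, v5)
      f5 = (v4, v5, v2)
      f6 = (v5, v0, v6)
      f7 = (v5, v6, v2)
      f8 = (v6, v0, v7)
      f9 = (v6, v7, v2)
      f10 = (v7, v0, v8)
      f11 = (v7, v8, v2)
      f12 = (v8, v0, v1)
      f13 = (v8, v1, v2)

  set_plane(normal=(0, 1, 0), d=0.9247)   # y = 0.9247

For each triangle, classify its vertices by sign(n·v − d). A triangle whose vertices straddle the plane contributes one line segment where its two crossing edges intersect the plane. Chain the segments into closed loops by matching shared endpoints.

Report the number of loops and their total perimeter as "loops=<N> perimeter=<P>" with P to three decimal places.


Straddling triangles (6 of 14):
  (v1,v0,v3) [--+] → (0.737431, 0.9247, 0)–(1.47468, 0.9247, 0)  len=0.7373
  (v1,v3,v2) [-+-] → (1.47468, 0.9247, 0)–(0.737431, 0.9247, 1.00604)  len=1.2473
  (v3,v0,v4) [+-+] → (0.737431, 0.9247, 0)–(-0.211033, 0.9247, 0)  len=0.9485
  (v3,v4,v2) [++-] → (-0.211033, 0.9247, 1.32575)–(0.737431, 0.9247, 1.00604)  len=1.0009
  (v4,v0,v5) [+--] → (-0.211033, 0.9247, 0)–(-1.61503, 0.9247, 0)  len=1.4040
  (v4,v5,v2) [+--] → (-1.61503, 0.9247, 0)–(-0.211033, 0.9247, 1.32575)  len=1.9310

Chained into 1 loop(s):
  loop 1: 6 segments, perimeter = 7.2689
Total perimeter = 7.269

loops=1 perimeter=7.269


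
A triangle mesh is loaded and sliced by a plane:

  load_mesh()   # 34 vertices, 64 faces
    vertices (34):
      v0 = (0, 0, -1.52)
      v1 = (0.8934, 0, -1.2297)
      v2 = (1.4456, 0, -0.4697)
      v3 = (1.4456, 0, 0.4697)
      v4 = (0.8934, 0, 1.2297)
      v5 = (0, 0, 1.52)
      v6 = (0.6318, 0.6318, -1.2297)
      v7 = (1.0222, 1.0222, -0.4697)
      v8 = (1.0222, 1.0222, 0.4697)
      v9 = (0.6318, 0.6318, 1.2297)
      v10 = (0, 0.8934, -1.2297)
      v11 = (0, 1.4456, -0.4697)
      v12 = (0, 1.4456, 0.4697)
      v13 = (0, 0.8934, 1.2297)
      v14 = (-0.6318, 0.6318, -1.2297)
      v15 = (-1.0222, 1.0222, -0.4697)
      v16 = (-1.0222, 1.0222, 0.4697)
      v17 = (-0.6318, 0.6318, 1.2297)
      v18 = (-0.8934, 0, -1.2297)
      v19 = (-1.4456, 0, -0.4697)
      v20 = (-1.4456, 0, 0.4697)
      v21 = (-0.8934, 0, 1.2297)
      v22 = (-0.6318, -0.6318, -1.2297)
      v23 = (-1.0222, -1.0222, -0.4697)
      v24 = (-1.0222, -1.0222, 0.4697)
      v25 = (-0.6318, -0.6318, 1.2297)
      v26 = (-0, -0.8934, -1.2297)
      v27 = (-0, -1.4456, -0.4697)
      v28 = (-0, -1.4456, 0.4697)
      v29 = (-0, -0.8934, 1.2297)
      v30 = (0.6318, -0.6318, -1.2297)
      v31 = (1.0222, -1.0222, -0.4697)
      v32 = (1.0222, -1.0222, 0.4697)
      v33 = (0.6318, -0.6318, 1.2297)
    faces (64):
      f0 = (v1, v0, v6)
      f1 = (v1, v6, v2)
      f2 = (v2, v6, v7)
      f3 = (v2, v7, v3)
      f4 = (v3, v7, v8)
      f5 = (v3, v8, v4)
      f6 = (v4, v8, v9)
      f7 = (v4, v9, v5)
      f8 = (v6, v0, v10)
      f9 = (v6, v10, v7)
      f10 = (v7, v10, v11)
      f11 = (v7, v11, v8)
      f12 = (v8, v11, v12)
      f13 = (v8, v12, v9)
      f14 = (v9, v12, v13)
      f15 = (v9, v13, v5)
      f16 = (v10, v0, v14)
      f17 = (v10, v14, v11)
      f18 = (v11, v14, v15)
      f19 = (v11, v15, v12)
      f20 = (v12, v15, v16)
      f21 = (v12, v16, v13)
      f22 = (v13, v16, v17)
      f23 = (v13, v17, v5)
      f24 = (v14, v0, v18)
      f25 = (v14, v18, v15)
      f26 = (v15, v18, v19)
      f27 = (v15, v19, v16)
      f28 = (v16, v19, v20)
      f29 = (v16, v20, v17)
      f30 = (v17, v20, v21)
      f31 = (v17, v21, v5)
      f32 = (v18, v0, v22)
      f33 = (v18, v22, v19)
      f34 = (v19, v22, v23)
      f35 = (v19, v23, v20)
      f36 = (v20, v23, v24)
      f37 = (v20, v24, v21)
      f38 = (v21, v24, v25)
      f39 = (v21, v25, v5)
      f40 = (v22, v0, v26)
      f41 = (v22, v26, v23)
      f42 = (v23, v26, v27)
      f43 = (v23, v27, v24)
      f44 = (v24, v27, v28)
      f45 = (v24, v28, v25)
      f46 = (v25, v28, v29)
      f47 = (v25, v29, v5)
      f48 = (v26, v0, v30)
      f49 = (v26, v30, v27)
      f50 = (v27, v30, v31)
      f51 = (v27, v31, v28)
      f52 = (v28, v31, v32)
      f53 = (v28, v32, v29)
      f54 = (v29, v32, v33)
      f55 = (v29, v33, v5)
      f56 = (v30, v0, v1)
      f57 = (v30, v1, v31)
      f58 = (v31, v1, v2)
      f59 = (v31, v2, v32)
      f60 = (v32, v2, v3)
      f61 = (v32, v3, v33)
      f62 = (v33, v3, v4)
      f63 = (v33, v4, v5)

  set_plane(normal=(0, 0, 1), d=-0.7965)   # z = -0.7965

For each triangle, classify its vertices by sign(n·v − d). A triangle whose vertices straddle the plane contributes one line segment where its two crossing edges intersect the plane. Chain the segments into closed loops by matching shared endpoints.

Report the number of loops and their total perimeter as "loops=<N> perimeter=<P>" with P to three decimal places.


Straddling triangles (16 of 64):
  (v1,v6,v2) [--+] → (1.09567, 0.271674, -0.7965)–(1.20815, 0, -0.7965)  len=0.2940
  (v2,v6,v7) [+-+] → (1.09567, 0.271674, -0.7965)–(0.854328, 0.854328, -0.7965)  len=0.6307
  (v6,v10,v7) [--+] → (0.582654, 0.966816, -0.7965)–(0.854328, 0.854328, -0.7965)  len=0.2940
  (v7,v10,v11) [+-+] → (0.582654, 0.966816, -0.7965)–(0, 1.20815, -0.7965)  len=0.6307
  (v10,v14,v11) [--+] → (-0.271674, 1.09567, -0.7965)–(0, 1.20815, -0.7965)  len=0.2940
  (v11,v14,v15) [+-+] → (-0.271674, 1.09567, -0.7965)–(-0.854328, 0.854328, -0.7965)  len=0.6307
  (v14,v18,v15) [--+] → (-0.966816, 0.582654, -0.7965)–(-0.854328, 0.854328, -0.7965)  len=0.2940
  (v15,v18,v19) [+-+] → (-0.966816, 0.582654, -0.7965)–(-1.20815, 0, -0.7965)  len=0.6307
  (v18,v22,v19) [--+] → (-1.09567, -0.271674, -0.7965)–(-1.20815, 0, -0.7965)  len=0.2940
  (v19,v22,v23) [+-+] → (-1.09567, -0.271674, -0.7965)–(-0.854328, -0.854328, -0.7965)  len=0.6307
  (v22,v26,v23) [--+] → (-0.582654, -0.966816, -0.7965)–(-0.854328, -0.854328, -0.7965)  len=0.2940
  (v23,v26,v27) [+-+] → (-0.582654, -0.966816, -0.7965)–(0, -1.20815, -0.7965)  len=0.6307
  (v26,v30,v27) [--+] → (0.271674, -1.09567, -0.7965)–(0, -1.20815, -0.7965)  len=0.2940
  (v27,v30,v31) [+-+] → (0.271674, -1.09567, -0.7965)–(0.854328, -0.854328, -0.7965)  len=0.6307
  (v30,v1,v31) [--+] → (0.966816, -0.582654, -0.7965)–(0.854328, -0.854328, -0.7965)  len=0.2940
  (v31,v1,v2) [+-+] → (0.966816, -0.582654, -0.7965)–(1.20815, 0, -0.7965)  len=0.6307

Chained into 1 loop(s):
  loop 1: 16 segments, perimeter = 7.3976
Total perimeter = 7.398

loops=1 perimeter=7.398


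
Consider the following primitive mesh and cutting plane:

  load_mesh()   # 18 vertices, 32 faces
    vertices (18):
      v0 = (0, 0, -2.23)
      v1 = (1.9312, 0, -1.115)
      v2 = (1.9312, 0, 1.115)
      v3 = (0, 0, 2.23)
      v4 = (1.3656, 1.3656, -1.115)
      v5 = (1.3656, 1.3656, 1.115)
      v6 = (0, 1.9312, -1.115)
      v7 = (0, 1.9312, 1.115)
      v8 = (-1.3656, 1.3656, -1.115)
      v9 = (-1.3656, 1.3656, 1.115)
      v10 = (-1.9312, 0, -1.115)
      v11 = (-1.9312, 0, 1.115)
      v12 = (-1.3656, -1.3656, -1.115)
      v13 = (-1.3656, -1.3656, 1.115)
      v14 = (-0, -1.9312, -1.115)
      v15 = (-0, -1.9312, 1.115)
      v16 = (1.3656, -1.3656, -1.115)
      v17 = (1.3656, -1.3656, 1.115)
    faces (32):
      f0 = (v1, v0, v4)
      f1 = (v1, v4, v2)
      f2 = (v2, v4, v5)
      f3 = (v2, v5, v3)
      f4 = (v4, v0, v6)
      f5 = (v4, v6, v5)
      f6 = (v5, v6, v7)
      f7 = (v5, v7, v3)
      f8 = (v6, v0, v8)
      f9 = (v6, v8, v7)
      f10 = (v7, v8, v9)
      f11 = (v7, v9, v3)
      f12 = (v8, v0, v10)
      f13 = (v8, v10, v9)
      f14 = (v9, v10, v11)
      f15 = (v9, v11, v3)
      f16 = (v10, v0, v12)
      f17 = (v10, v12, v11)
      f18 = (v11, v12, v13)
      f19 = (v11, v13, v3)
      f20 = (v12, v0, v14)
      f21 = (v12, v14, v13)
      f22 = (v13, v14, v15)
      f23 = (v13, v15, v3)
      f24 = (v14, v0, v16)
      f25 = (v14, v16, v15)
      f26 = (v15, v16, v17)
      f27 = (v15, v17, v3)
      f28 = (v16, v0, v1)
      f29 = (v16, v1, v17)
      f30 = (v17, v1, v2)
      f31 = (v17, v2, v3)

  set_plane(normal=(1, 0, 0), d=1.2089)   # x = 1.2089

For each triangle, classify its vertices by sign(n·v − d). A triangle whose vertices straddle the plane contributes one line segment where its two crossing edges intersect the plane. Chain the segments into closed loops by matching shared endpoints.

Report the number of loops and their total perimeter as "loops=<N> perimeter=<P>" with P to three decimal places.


Straddling triangles (12 of 32):
  (v1,v0,v4) [+-+] → (1.2089, 0, -1.53203)–(1.2089, 1.2089, -1.24294)  len=1.2430
  (v2,v5,v3) [++-] → (1.2089, 1.2089, 1.24294)–(1.2089, 0, 1.53203)  len=1.2430
  (v4,v0,v6) [+--] → (1.2089, 1.2089, -1.24294)–(1.2089, 1.4305, -1.115)  len=0.2559
  (v4,v6,v5) [+-+] → (1.2089, 1.4305, -1.115)–(1.2089, 1.4305, 0.859112)  len=1.9741
  (v5,v6,v7) [+--] → (1.2089, 1.4305, 0.859112)–(1.2089, 1.4305, 1.115)  len=0.2559
  (v5,v7,v3) [+--] → (1.2089, 1.4305, 1.115)–(1.2089, 1.2089, 1.24294)  len=0.2559
  (v14,v0,v16) [--+] → (1.2089, -1.2089, -1.24294)–(1.2089, -1.4305, -1.115)  len=0.2559
  (v14,v16,v15) [-+-] → (1.2089, -1.4305, -1.115)–(1.2089, -1.4305, -0.859112)  len=0.2559
  (v15,v16,v17) [-++] → (1.2089, -1.4305, -0.859112)–(1.2089, -1.4305, 1.115)  len=1.9741
  (v15,v17,v3) [-+-] → (1.2089, -1.4305, 1.115)–(1.2089, -1.2089, 1.24294)  len=0.2559
  (v16,v0,v1) [+-+] → (1.2089, -1.2089, -1.24294)–(1.2089, 0, -1.53203)  len=1.2430
  (v17,v2,v3) [++-] → (1.2089, 0, 1.53203)–(1.2089, -1.2089, 1.24294)  len=1.2430

Chained into 1 loop(s):
  loop 1: 12 segments, perimeter = 10.4555
Total perimeter = 10.455

loops=1 perimeter=10.455


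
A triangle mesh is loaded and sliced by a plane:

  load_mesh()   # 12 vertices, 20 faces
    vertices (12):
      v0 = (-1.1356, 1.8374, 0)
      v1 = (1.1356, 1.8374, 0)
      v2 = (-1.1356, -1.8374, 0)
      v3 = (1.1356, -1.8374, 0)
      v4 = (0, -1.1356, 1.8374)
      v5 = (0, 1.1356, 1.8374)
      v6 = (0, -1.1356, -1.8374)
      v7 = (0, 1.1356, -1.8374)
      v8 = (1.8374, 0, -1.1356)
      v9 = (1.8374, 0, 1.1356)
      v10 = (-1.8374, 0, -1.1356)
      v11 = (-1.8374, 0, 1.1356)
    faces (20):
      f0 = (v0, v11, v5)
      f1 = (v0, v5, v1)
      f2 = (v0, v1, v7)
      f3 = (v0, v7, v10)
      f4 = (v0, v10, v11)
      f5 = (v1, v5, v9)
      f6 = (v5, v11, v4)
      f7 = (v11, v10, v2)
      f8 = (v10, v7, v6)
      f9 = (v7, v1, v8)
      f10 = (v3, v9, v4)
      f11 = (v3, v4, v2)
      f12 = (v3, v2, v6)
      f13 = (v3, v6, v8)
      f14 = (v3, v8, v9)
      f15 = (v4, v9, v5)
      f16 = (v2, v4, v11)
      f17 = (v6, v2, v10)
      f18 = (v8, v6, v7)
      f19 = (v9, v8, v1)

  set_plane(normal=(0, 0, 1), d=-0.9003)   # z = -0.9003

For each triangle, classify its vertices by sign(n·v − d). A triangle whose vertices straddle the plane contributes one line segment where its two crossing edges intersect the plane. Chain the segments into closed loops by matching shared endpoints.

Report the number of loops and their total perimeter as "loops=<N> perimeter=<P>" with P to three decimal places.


Straddling triangles (10 of 20):
  (v0,v1,v7) [++-] → (0.579172, 1.49353, -0.9003)–(-0.579172, 1.49353, -0.9003)  len=1.1583
  (v0,v7,v10) [+--] → (-0.579172, 1.49353, -0.9003)–(-1.69198, 0.380715, -0.9003)  len=1.5738
  (v0,v10,v11) [+-+] → (-1.69198, 0.380715, -0.9003)–(-1.8374, 0, -0.9003)  len=0.4075
  (v11,v10,v2) [+-+] → (-1.8374, 0, -0.9003)–(-1.69198, -0.380715, -0.9003)  len=0.4075
  (v7,v1,v8) [-+-] → (0.579172, 1.49353, -0.9003)–(1.69198, 0.380715, -0.9003)  len=1.5738
  (v3,v2,v6) [++-] → (-0.579172, -1.49353, -0.9003)–(0.579172, -1.49353, -0.9003)  len=1.1583
  (v3,v6,v8) [+--] → (0.579172, -1.49353, -0.9003)–(1.69198, -0.380715, -0.9003)  len=1.5738
  (v3,v8,v9) [+-+] → (1.69198, -0.380715, -0.9003)–(1.8374, 0, -0.9003)  len=0.4075
  (v6,v2,v10) [-+-] → (-0.579172, -1.49353, -0.9003)–(-1.69198, -0.380715, -0.9003)  len=1.5738
  (v9,v8,v1) [+-+] → (1.8374, 0, -0.9003)–(1.69198, 0.380715, -0.9003)  len=0.4075

Chained into 1 loop(s):
  loop 1: 10 segments, perimeter = 10.2419
Total perimeter = 10.242

loops=1 perimeter=10.242


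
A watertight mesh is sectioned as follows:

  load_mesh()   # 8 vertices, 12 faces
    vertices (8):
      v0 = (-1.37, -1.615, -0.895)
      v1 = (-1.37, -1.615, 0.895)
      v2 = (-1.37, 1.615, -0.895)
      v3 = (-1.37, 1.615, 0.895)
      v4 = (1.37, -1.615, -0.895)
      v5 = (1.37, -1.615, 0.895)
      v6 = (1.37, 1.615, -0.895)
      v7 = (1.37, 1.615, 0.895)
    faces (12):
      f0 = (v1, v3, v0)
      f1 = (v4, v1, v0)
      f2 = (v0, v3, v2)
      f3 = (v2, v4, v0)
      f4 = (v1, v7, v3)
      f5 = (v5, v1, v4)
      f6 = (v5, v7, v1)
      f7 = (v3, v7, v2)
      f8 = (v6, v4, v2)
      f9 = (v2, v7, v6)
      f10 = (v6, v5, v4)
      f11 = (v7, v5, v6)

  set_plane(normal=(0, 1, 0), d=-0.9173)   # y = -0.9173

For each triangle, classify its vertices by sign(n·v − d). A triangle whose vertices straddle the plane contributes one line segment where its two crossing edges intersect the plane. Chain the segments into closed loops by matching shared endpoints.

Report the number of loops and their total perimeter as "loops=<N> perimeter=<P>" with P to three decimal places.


loops=1 perimeter=9.060

Straddling triangles (8 of 12):
  (v1,v3,v0) [-+-] → (-1.37, -0.9173, 0.895)–(-1.37, -0.9173, -0.508349)  len=1.4033
  (v0,v3,v2) [-++] → (-1.37, -0.9173, -0.508349)–(-1.37, -0.9173, -0.895)  len=0.3867
  (v2,v4,v0) [+--] → (0.778143, -0.9173, -0.895)–(-1.37, -0.9173, -0.895)  len=2.1481
  (v1,v7,v3) [-++] → (-0.778143, -0.9173, 0.895)–(-1.37, -0.9173, 0.895)  len=0.5919
  (v5,v7,v1) [-+-] → (1.37, -0.9173, 0.895)–(-0.778143, -0.9173, 0.895)  len=2.1481
  (v6,v4,v2) [+-+] → (1.37, -0.9173, -0.895)–(0.778143, -0.9173, -0.895)  len=0.5919
  (v6,v5,v4) [+--] → (1.37, -0.9173, 0.508349)–(1.37, -0.9173, -0.895)  len=1.4033
  (v7,v5,v6) [+-+] → (1.37, -0.9173, 0.895)–(1.37, -0.9173, 0.508349)  len=0.3867

Chained into 1 loop(s):
  loop 1: 8 segments, perimeter = 9.0600
Total perimeter = 9.060


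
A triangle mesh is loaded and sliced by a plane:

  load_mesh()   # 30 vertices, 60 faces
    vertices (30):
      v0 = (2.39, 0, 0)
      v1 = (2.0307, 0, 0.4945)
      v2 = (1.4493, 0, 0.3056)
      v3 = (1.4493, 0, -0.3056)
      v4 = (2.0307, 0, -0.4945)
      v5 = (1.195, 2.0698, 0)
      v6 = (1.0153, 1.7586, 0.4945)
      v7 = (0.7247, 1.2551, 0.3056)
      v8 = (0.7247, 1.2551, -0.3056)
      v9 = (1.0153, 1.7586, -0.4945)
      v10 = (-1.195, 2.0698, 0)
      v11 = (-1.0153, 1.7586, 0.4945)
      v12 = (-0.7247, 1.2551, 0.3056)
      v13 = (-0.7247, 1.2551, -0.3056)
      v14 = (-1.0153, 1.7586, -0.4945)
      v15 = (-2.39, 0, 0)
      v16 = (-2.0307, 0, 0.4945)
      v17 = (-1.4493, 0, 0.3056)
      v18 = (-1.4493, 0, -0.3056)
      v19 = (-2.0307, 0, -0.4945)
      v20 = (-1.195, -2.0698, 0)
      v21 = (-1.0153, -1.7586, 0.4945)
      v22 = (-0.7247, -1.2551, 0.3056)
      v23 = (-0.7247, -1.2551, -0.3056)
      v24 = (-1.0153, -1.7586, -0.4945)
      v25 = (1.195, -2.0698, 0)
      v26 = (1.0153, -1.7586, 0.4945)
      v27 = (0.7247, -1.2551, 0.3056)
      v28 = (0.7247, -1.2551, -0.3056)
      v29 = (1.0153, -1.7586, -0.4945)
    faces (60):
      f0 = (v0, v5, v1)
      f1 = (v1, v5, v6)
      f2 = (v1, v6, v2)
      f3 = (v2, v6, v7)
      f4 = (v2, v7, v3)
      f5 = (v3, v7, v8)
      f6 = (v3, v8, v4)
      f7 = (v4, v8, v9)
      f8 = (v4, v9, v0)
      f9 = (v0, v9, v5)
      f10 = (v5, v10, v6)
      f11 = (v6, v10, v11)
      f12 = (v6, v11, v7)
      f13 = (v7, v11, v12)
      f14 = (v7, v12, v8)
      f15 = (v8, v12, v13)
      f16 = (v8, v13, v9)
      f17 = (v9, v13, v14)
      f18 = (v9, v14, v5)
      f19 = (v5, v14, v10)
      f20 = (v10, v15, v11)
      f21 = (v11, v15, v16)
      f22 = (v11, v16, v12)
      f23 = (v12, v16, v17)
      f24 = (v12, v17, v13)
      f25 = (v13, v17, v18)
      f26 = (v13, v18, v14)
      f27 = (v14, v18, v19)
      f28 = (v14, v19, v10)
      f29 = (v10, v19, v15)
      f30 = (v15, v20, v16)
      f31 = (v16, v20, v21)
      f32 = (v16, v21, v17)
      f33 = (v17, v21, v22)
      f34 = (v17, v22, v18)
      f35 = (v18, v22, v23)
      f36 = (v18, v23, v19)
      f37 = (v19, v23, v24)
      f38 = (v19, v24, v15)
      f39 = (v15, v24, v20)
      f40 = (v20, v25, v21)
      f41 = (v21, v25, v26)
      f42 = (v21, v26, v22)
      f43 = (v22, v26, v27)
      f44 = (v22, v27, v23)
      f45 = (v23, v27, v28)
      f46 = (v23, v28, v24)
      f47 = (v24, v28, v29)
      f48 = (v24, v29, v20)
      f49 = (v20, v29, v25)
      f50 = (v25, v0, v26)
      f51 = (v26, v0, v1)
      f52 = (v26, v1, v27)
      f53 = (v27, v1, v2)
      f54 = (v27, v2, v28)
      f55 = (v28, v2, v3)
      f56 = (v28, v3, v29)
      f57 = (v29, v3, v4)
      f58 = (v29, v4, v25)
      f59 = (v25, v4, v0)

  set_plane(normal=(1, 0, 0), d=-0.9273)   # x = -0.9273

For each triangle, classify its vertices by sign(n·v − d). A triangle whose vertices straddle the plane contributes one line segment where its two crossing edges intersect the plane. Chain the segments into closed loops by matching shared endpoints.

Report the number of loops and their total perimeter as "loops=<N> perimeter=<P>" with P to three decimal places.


loops=2 perimeter=7.068

Straddling triangles (24 of 60):
  (v5,v10,v6) [+-+] → (-0.9273, 2.0698, 0)–(-0.9273, 2.03211, 0.0598913)  len=0.0708
  (v6,v10,v11) [+--] → (-0.9273, 2.03211, 0.0598913)–(-0.9273, 1.7586, 0.4945)  len=0.5135
  (v6,v11,v7) [+-+] → (-0.9273, 1.7586, 0.4945)–(-0.9273, 1.73314, 0.484946)  len=0.0272
  (v7,v11,v12) [+-+] → (-0.9273, 1.73314, 0.484946)–(-0.9273, 1.60613, 0.437297)  len=0.1357
  (v9,v13,v14) [++-] → (-0.9273, 1.60613, -0.437297)–(-0.9273, 1.7586, -0.4945)  len=0.1628
  (v9,v14,v5) [+-+] → (-0.9273, 1.7586, -0.4945)–(-0.9273, 1.77099, -0.474812)  len=0.0233
  (v5,v14,v10) [+--] → (-0.9273, 1.77099, -0.474812)–(-0.9273, 2.0698, 0)  len=0.5610
  (v11,v16,v12) [--+] → (-0.9273, 1.0604, 0.334904)–(-0.9273, 1.60613, 0.437297)  len=0.5553
  (v12,v16,v17) [+--] → (-0.9273, 1.0604, 0.334904)–(-0.9273, 0.904171, 0.3056)  len=0.1589
  (v12,v17,v13) [+-+] → (-0.9273, 0.904171, 0.3056)–(-0.9273, 0.904171, -0.134707)  len=0.4403
  (v13,v17,v18) [+--] → (-0.9273, 0.904171, -0.134707)–(-0.9273, 0.904171, -0.3056)  len=0.1709
  (v13,v18,v14) [+--] → (-0.9273, 0.904171, -0.3056)–(-0.9273, 1.60613, -0.437297)  len=0.7142
  (v17,v21,v22) [--+] → (-0.9273, -1.60613, 0.437297)–(-0.9273, -0.904171, 0.3056)  len=0.7142
  (v17,v22,v18) [-+-] → (-0.9273, -0.904171, 0.3056)–(-0.9273, -0.904171, 0.134707)  len=0.1709
  (v18,v22,v23) [-++] → (-0.9273, -0.904171, 0.134707)–(-0.9273, -0.904171, -0.3056)  len=0.4403
  (v18,v23,v19) [-+-] → (-0.9273, -0.904171, -0.3056)–(-0.9273, -1.0604, -0.334904)  len=0.1589
  (v19,v23,v24) [-+-] → (-0.9273, -1.0604, -0.334904)–(-0.9273, -1.60613, -0.437297)  len=0.5553
  (v20,v25,v21) [-+-] → (-0.9273, -2.0698, 0)–(-0.9273, -1.77099, 0.474812)  len=0.5610
  (v21,v25,v26) [-++] → (-0.9273, -1.77099, 0.474812)–(-0.9273, -1.7586, 0.4945)  len=0.0233
  (v21,v26,v22) [-++] → (-0.9273, -1.7586, 0.4945)–(-0.9273, -1.60613, 0.437297)  len=0.1628
  (v23,v28,v24) [++-] → (-0.9273, -1.73314, -0.484946)–(-0.9273, -1.60613, -0.437297)  len=0.1357
  (v24,v28,v29) [-++] → (-0.9273, -1.73314, -0.484946)–(-0.9273, -1.7586, -0.4945)  len=0.0272
  (v24,v29,v20) [-+-] → (-0.9273, -1.7586, -0.4945)–(-0.9273, -2.03211, -0.0598913)  len=0.5135
  (v20,v29,v25) [-++] → (-0.9273, -2.03211, -0.0598913)–(-0.9273, -2.0698, 0)  len=0.0708

Chained into 2 loop(s):
  loop 1: 12 segments, perimeter = 3.5339
  loop 2: 12 segments, perimeter = 3.5339
Total perimeter = 7.068


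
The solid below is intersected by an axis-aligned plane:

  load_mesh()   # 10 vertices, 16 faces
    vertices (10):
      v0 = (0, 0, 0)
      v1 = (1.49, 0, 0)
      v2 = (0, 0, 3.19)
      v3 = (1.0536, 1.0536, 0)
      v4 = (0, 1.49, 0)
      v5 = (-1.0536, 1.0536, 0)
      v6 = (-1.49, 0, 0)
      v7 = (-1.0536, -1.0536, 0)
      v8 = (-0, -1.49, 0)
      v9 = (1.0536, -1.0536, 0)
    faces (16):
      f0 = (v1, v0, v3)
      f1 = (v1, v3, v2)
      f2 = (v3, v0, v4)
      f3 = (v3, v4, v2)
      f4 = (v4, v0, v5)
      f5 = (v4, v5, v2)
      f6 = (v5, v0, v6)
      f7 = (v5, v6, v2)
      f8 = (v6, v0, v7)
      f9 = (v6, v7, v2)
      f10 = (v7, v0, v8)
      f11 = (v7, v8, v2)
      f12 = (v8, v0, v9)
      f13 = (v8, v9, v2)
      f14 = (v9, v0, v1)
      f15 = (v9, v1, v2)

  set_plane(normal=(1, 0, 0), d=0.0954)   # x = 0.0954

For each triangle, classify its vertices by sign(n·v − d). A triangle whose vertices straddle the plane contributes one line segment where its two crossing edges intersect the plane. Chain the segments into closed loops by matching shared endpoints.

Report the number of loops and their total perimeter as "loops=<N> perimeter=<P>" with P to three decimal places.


Straddling triangles (8 of 16):
  (v1,v0,v3) [+-+] → (0.0954, 0, 0)–(0.0954, 0.0954, 0)  len=0.0954
  (v1,v3,v2) [++-] → (0.0954, 0.0954, 2.90116)–(0.0954, 0, 2.98575)  len=0.1275
  (v3,v0,v4) [+--] → (0.0954, 0.0954, 0)–(0.0954, 1.45049, 0)  len=1.3551
  (v3,v4,v2) [+--] → (0.0954, 1.45049, 0)–(0.0954, 0.0954, 2.90116)  len=3.2020
  (v8,v0,v9) [--+] → (0.0954, -0.0954, 0)–(0.0954, -1.45049, 0)  len=1.3551
  (v8,v9,v2) [-+-] → (0.0954, -1.45049, 0)–(0.0954, -0.0954, 2.90116)  len=3.2020
  (v9,v0,v1) [+-+] → (0.0954, -0.0954, 0)–(0.0954, 0, 0)  len=0.0954
  (v9,v1,v2) [++-] → (0.0954, 0, 2.98575)–(0.0954, -0.0954, 2.90116)  len=0.1275

Chained into 1 loop(s):
  loop 1: 8 segments, perimeter = 9.5600
Total perimeter = 9.560

loops=1 perimeter=9.560


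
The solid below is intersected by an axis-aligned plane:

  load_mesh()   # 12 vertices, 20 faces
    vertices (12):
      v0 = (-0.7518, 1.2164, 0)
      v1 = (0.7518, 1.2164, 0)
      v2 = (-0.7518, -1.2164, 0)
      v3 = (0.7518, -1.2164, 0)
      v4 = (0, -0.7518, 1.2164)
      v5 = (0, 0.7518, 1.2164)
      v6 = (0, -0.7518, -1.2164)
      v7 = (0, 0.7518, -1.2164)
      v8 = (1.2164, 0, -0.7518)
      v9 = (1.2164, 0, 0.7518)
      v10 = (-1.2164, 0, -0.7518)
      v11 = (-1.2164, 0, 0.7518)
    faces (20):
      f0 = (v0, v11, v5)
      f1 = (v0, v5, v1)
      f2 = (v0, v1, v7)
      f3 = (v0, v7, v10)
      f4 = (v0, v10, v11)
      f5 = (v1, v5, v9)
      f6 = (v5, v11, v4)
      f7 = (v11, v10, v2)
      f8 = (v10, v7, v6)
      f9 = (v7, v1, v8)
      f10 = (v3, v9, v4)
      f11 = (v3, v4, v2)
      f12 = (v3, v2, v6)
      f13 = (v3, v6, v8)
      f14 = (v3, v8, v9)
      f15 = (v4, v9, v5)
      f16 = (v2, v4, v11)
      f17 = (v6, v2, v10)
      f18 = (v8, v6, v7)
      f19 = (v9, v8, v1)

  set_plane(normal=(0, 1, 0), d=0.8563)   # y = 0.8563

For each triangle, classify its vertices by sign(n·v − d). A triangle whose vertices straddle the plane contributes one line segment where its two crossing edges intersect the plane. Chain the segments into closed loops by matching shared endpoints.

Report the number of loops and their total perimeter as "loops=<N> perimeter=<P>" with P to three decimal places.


Straddling triangles (8 of 20):
  (v0,v11,v5) [+--] → (-0.889339, 0.8563, 0.222561)–(-0.169098, 0.8563, 0.942802)  len=1.0186
  (v0,v5,v1) [+-+] → (-0.169098, 0.8563, 0.942802)–(0.169098, 0.8563, 0.942802)  len=0.3382
  (v0,v1,v7) [++-] → (0.169098, 0.8563, -0.942802)–(-0.169098, 0.8563, -0.942802)  len=0.3382
  (v0,v7,v10) [+--] → (-0.169098, 0.8563, -0.942802)–(-0.889339, 0.8563, -0.222561)  len=1.0186
  (v0,v10,v11) [+--] → (-0.889339, 0.8563, -0.222561)–(-0.889339, 0.8563, 0.222561)  len=0.4451
  (v1,v5,v9) [+--] → (0.169098, 0.8563, 0.942802)–(0.889339, 0.8563, 0.222561)  len=1.0186
  (v7,v1,v8) [-+-] → (0.169098, 0.8563, -0.942802)–(0.889339, 0.8563, -0.222561)  len=1.0186
  (v9,v8,v1) [--+] → (0.889339, 0.8563, -0.222561)–(0.889339, 0.8563, 0.222561)  len=0.4451

Chained into 1 loop(s):
  loop 1: 8 segments, perimeter = 5.6409
Total perimeter = 5.641

loops=1 perimeter=5.641


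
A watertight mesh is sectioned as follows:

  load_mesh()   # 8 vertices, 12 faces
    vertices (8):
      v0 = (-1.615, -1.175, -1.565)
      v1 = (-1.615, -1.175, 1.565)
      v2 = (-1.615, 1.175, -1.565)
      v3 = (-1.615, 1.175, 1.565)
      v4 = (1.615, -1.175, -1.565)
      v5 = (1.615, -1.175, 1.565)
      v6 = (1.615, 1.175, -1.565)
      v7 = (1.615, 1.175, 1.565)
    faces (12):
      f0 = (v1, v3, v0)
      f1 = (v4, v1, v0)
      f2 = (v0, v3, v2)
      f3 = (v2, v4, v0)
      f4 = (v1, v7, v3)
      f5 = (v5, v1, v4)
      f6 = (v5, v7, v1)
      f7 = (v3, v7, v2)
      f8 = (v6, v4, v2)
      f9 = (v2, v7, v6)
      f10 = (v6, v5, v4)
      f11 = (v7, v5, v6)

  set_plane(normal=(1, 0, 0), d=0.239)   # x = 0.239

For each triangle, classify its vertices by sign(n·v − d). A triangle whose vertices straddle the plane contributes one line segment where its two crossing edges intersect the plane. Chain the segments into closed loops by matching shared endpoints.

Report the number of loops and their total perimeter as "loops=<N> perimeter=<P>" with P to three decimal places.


loops=1 perimeter=10.960

Straddling triangles (8 of 12):
  (v4,v1,v0) [+--] → (0.239, -1.175, -0.231601)–(0.239, -1.175, -1.565)  len=1.3334
  (v2,v4,v0) [-+-] → (0.239, -0.173885, -1.565)–(0.239, -1.175, -1.565)  len=1.0011
  (v1,v7,v3) [-+-] → (0.239, 0.173885, 1.565)–(0.239, 1.175, 1.565)  len=1.0011
  (v5,v1,v4) [+-+] → (0.239, -1.175, 1.565)–(0.239, -1.175, -0.231601)  len=1.7966
  (v5,v7,v1) [++-] → (0.239, 0.173885, 1.565)–(0.239, -1.175, 1.565)  len=1.3489
  (v3,v7,v2) [-+-] → (0.239, 1.175, 1.565)–(0.239, 1.175, 0.231601)  len=1.3334
  (v6,v4,v2) [++-] → (0.239, -0.173885, -1.565)–(0.239, 1.175, -1.565)  len=1.3489
  (v2,v7,v6) [-++] → (0.239, 1.175, 0.231601)–(0.239, 1.175, -1.565)  len=1.7966

Chained into 1 loop(s):
  loop 1: 8 segments, perimeter = 10.9600
Total perimeter = 10.960


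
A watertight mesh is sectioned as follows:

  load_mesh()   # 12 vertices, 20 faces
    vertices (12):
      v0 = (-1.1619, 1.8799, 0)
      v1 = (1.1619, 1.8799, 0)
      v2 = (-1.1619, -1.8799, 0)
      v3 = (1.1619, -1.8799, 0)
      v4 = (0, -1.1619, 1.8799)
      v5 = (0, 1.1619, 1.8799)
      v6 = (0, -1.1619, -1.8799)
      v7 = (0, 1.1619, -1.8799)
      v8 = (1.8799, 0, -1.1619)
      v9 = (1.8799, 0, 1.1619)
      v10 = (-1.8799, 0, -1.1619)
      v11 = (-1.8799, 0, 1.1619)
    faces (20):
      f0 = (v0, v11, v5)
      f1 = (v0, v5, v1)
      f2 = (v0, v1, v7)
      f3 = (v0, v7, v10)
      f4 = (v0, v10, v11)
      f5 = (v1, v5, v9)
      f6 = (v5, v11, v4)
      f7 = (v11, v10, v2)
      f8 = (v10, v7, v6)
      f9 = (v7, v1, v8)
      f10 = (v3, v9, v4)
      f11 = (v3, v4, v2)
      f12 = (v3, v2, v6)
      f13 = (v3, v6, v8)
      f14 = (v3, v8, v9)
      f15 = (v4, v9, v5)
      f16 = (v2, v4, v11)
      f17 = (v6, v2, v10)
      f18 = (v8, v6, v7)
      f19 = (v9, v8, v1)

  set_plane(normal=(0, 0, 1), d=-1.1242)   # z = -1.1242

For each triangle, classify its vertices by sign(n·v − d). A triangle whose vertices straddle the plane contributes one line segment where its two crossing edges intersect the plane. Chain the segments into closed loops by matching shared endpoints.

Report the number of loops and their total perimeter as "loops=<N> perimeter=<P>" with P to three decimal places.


loops=1 perimeter=9.990

Straddling triangles (10 of 20):
  (v0,v1,v7) [++-] → (0.467072, 1.45053, -1.1242)–(-0.467072, 1.45053, -1.1242)  len=0.9341
  (v0,v7,v10) [+--] → (-0.467072, 1.45053, -1.1242)–(-1.8566, 0.0609968, -1.1242)  len=1.9651
  (v0,v10,v11) [+-+] → (-1.8566, 0.0609968, -1.1242)–(-1.8799, 0, -1.1242)  len=0.0653
  (v11,v10,v2) [+-+] → (-1.8799, 0, -1.1242)–(-1.8566, -0.0609968, -1.1242)  len=0.0653
  (v7,v1,v8) [-+-] → (0.467072, 1.45053, -1.1242)–(1.8566, 0.0609968, -1.1242)  len=1.9651
  (v3,v2,v6) [++-] → (-0.467072, -1.45053, -1.1242)–(0.467072, -1.45053, -1.1242)  len=0.9341
  (v3,v6,v8) [+--] → (0.467072, -1.45053, -1.1242)–(1.8566, -0.0609968, -1.1242)  len=1.9651
  (v3,v8,v9) [+-+] → (1.8566, -0.0609968, -1.1242)–(1.8799, 0, -1.1242)  len=0.0653
  (v6,v2,v10) [-+-] → (-0.467072, -1.45053, -1.1242)–(-1.8566, -0.0609968, -1.1242)  len=1.9651
  (v9,v8,v1) [+-+] → (1.8799, 0, -1.1242)–(1.8566, 0.0609968, -1.1242)  len=0.0653

Chained into 1 loop(s):
  loop 1: 10 segments, perimeter = 9.9898
Total perimeter = 9.990


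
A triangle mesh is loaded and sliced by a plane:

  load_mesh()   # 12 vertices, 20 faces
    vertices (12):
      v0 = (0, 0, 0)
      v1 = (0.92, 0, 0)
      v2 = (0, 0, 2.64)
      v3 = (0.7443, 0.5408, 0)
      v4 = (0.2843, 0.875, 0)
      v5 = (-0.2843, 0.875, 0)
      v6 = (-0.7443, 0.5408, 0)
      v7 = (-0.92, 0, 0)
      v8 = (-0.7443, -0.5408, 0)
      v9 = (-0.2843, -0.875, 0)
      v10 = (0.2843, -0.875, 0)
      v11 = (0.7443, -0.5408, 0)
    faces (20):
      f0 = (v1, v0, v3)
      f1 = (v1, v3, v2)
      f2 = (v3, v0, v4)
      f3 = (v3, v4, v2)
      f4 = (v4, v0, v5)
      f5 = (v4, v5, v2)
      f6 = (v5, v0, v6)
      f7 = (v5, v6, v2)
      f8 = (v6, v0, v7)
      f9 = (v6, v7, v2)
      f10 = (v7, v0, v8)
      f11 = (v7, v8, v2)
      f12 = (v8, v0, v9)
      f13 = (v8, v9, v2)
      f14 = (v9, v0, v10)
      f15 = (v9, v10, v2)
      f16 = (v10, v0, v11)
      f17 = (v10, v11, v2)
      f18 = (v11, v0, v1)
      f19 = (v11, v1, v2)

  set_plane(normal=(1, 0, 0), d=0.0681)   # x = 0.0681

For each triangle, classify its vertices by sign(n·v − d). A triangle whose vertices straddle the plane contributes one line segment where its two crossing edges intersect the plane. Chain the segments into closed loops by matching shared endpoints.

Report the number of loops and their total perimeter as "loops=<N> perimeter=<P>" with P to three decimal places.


Straddling triangles (12 of 20):
  (v1,v0,v3) [+-+] → (0.0681, 0, 0)–(0.0681, 0.0494807, 0)  len=0.0495
  (v1,v3,v2) [++-] → (0.0681, 0.0494807, 2.39845)–(0.0681, 0, 2.44458)  len=0.0676
  (v3,v0,v4) [+-+] → (0.0681, 0.0494807, 0)–(0.0681, 0.209594, 0)  len=0.1601
  (v3,v4,v2) [++-] → (0.0681, 0.209594, 2.00763)–(0.0681, 0.0494807, 2.39845)  len=0.4224
  (v4,v0,v5) [+--] → (0.0681, 0.209594, 0)–(0.0681, 0.875, 0)  len=0.6654
  (v4,v5,v2) [+--] → (0.0681, 0.875, 0)–(0.0681, 0.209594, 2.00763)  len=2.1150
  (v9,v0,v10) [--+] → (0.0681, -0.209594, 0)–(0.0681, -0.875, 0)  len=0.6654
  (v9,v10,v2) [-+-] → (0.0681, -0.875, 0)–(0.0681, -0.209594, 2.00763)  len=2.1150
  (v10,v0,v11) [+-+] → (0.0681, -0.209594, 0)–(0.0681, -0.0494807, 0)  len=0.1601
  (v10,v11,v2) [++-] → (0.0681, -0.0494807, 2.39845)–(0.0681, -0.209594, 2.00763)  len=0.4224
  (v11,v0,v1) [+-+] → (0.0681, -0.0494807, 0)–(0.0681, 0, 0)  len=0.0495
  (v11,v1,v2) [++-] → (0.0681, 0, 2.44458)–(0.0681, -0.0494807, 2.39845)  len=0.0676

Chained into 1 loop(s):
  loop 1: 12 segments, perimeter = 6.9601
Total perimeter = 6.960

loops=1 perimeter=6.960


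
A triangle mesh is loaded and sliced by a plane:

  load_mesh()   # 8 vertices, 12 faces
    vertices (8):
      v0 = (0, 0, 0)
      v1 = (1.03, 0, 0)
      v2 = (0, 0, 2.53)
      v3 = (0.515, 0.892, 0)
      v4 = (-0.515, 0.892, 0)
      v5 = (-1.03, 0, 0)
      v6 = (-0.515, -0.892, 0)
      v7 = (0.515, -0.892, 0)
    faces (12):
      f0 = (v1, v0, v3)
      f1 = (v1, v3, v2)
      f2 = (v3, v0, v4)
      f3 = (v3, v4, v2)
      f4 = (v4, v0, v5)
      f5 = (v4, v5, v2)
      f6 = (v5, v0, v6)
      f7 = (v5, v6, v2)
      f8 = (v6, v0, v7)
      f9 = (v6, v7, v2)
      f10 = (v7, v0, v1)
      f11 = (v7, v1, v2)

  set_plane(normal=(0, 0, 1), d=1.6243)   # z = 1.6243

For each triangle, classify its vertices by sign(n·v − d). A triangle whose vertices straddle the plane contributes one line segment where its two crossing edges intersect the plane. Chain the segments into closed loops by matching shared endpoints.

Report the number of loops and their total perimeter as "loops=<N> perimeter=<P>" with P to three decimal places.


loops=1 perimeter=2.212

Straddling triangles (6 of 12):
  (v1,v3,v2) [--+] → (0.184362, 0.319322, 1.6243)–(0.368724, 0, 1.6243)  len=0.3687
  (v3,v4,v2) [--+] → (-0.184362, 0.319322, 1.6243)–(0.184362, 0.319322, 1.6243)  len=0.3687
  (v4,v5,v2) [--+] → (-0.368724, 0, 1.6243)–(-0.184362, 0.319322, 1.6243)  len=0.3687
  (v5,v6,v2) [--+] → (-0.184362, -0.319322, 1.6243)–(-0.368724, 0, 1.6243)  len=0.3687
  (v6,v7,v2) [--+] → (0.184362, -0.319322, 1.6243)–(-0.184362, -0.319322, 1.6243)  len=0.3687
  (v7,v1,v2) [--+] → (0.368724, 0, 1.6243)–(0.184362, -0.319322, 1.6243)  len=0.3687

Chained into 1 loop(s):
  loop 1: 6 segments, perimeter = 2.2123
Total perimeter = 2.212


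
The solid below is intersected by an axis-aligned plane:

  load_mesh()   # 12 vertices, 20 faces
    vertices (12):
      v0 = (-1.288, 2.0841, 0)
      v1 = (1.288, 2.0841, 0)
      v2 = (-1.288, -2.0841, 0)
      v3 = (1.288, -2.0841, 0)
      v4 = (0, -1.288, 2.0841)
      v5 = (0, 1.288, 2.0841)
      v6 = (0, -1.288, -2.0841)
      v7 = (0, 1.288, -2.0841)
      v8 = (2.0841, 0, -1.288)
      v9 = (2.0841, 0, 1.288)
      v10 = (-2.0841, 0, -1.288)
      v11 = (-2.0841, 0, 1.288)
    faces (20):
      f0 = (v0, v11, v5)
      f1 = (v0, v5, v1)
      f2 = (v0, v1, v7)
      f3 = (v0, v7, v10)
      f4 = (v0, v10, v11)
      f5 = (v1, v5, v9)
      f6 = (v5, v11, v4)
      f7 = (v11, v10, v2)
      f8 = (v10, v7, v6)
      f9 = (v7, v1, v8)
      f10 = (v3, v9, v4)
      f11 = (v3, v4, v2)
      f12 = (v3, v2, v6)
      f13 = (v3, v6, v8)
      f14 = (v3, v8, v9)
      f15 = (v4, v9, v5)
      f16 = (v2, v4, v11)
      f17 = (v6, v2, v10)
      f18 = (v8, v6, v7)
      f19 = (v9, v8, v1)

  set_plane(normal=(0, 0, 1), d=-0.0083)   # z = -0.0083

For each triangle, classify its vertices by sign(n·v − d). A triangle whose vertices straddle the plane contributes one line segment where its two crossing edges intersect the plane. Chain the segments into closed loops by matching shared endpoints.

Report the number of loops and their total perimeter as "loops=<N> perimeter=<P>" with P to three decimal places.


loops=1 perimeter=14.056

Straddling triangles (10 of 20):
  (v0,v1,v7) [++-] → (1.28287, 2.08093, -0.0083)–(-1.28287, 2.08093, -0.0083)  len=2.5657
  (v0,v7,v10) [+--] → (-1.28287, 2.08093, -0.0083)–(-1.29313, 2.07067, -0.0083)  len=0.0145
  (v0,v10,v11) [+-+] → (-1.29313, 2.07067, -0.0083)–(-2.0841, 0, -0.0083)  len=2.2166
  (v11,v10,v2) [+-+] → (-2.0841, 0, -0.0083)–(-1.29313, -2.07067, -0.0083)  len=2.2166
  (v7,v1,v8) [-+-] → (1.28287, 2.08093, -0.0083)–(1.29313, 2.07067, -0.0083)  len=0.0145
  (v3,v2,v6) [++-] → (-1.28287, -2.08093, -0.0083)–(1.28287, -2.08093, -0.0083)  len=2.5657
  (v3,v6,v8) [+--] → (1.28287, -2.08093, -0.0083)–(1.29313, -2.07067, -0.0083)  len=0.0145
  (v3,v8,v9) [+-+] → (1.29313, -2.07067, -0.0083)–(2.0841, 0, -0.0083)  len=2.2166
  (v6,v2,v10) [-+-] → (-1.28287, -2.08093, -0.0083)–(-1.29313, -2.07067, -0.0083)  len=0.0145
  (v9,v8,v1) [+-+] → (2.0841, 0, -0.0083)–(1.29313, 2.07067, -0.0083)  len=2.2166

Chained into 1 loop(s):
  loop 1: 10 segments, perimeter = 14.0559
Total perimeter = 14.056


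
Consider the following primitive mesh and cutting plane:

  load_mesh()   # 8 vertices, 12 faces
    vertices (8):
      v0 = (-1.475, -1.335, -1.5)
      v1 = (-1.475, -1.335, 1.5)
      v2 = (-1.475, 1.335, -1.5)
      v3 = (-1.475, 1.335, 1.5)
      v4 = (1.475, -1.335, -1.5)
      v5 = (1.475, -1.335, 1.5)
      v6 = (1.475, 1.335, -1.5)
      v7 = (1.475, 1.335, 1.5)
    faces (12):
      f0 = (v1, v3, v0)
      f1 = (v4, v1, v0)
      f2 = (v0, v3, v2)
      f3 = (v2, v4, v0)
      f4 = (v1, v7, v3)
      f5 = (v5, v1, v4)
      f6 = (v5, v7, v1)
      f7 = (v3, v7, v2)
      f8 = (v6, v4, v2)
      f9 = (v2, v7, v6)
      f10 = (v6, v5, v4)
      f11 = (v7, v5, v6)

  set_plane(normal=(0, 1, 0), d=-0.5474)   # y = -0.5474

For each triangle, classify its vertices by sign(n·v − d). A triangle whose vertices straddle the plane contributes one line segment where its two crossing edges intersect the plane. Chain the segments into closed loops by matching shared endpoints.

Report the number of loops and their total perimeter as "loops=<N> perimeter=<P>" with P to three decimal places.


loops=1 perimeter=11.900

Straddling triangles (8 of 12):
  (v1,v3,v0) [-+-] → (-1.475, -0.5474, 1.5)–(-1.475, -0.5474, -0.615056)  len=2.1151
  (v0,v3,v2) [-++] → (-1.475, -0.5474, -0.615056)–(-1.475, -0.5474, -1.5)  len=0.8849
  (v2,v4,v0) [+--] → (0.604805, -0.5474, -1.5)–(-1.475, -0.5474, -1.5)  len=2.0798
  (v1,v7,v3) [-++] → (-0.604805, -0.5474, 1.5)–(-1.475, -0.5474, 1.5)  len=0.8702
  (v5,v7,v1) [-+-] → (1.475, -0.5474, 1.5)–(-0.604805, -0.5474, 1.5)  len=2.0798
  (v6,v4,v2) [+-+] → (1.475, -0.5474, -1.5)–(0.604805, -0.5474, -1.5)  len=0.8702
  (v6,v5,v4) [+--] → (1.475, -0.5474, 0.615056)–(1.475, -0.5474, -1.5)  len=2.1151
  (v7,v5,v6) [+-+] → (1.475, -0.5474, 1.5)–(1.475, -0.5474, 0.615056)  len=0.8849

Chained into 1 loop(s):
  loop 1: 8 segments, perimeter = 11.9000
Total perimeter = 11.900
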